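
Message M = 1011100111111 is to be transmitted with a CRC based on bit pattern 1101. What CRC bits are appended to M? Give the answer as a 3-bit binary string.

100

Append 3 zeros: 1011100111111000. Divide by 1101 (XOR where the leading bit is 1):
  pos 0: 1011 XOR 1101 = 0110
  pos 1: 1101 XOR 1101 = 0000
  pos 7: 1111 XOR 1101 = 0010
  pos 9: 1011 XOR 1101 = 0110
  pos 10: 1100 XOR 1101 = 0001
Remainder (last 3 bits) = 100. This is the CRC / FCS.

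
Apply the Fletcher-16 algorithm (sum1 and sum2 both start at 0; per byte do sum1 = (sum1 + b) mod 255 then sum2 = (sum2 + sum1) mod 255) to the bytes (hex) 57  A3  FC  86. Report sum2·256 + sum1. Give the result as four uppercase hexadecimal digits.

C87E

Running sums (mod 255):
  after byte 0 (57): sum1=87, sum2=87
  after byte 1 (A3): sum1=250, sum2=82
  after byte 2 (FC): sum1=247, sum2=74
  after byte 3 (86): sum1=126, sum2=200
Checksum = sum2·256 + sum1 = 200·256 + 126 = 51326 = 0xC87E.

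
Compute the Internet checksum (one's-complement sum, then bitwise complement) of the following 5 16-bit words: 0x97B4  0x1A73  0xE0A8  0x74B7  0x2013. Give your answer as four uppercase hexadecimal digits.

D864

One's-complement addition (fold any carry out of bit 15 back into bit 0):
  0x97B4 + 0x1A73 = 0x0B227
  0xB227 + 0xE0A8 = 0x192CF → wrap carry → 0x92D0
  0x92D0 + 0x74B7 = 0x10787 → wrap carry → 0x0788
  0x0788 + 0x2013 = 0x0279B
One's-complement sum = 0x279B.
Checksum = ~0x279B & 0xFFFF = 0xD864.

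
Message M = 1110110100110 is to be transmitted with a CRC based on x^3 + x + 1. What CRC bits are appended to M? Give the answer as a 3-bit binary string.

000

Append 3 zeros: 1110110100110000. Divide by 1011 (XOR where the leading bit is 1):
  pos 0: 1110 XOR 1011 = 0101
  pos 1: 1011 XOR 1011 = 0000
  pos 5: 1010 XOR 1011 = 0001
  pos 8: 1011 XOR 1011 = 0000
Remainder (last 3 bits) = 000. This is the CRC / FCS.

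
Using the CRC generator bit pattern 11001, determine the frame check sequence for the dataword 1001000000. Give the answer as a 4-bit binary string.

Append 4 zeros: 10010000000000. Divide by 11001 (XOR where the leading bit is 1):
  pos 0: 10010 XOR 11001 = 01011
  pos 1: 10110 XOR 11001 = 01111
  pos 2: 11110 XOR 11001 = 00111
  pos 4: 11100 XOR 11001 = 00101
  pos 6: 10100 XOR 11001 = 01101
  pos 7: 11010 XOR 11001 = 00011
Remainder (last 4 bits) = 1100. This is the CRC / FCS.

1100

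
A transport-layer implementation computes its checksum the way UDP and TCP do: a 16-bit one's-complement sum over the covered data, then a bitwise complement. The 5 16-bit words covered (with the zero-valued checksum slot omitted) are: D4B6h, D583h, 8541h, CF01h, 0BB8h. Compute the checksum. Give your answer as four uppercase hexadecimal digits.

One's-complement addition (fold any carry out of bit 15 back into bit 0):
  0xD4B6 + 0xD583 = 0x1AA39 → wrap carry → 0xAA3A
  0xAA3A + 0x8541 = 0x12F7B → wrap carry → 0x2F7C
  0x2F7C + 0xCF01 = 0x0FE7D
  0xFE7D + 0x0BB8 = 0x10A35 → wrap carry → 0x0A36
One's-complement sum = 0x0A36.
Checksum = ~0x0A36 & 0xFFFF = 0xF5C9.

F5C9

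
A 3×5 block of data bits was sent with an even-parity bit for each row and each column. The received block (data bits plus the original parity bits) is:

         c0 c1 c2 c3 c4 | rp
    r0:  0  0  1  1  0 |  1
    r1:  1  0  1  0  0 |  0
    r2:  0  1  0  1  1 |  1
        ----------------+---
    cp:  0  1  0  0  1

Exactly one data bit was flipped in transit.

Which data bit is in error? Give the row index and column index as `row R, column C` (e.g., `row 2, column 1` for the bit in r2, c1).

Recompute each row's even parity and compare to rp:
  r0: data parity 0, sent rp 1 → mismatch
  r1: data parity 0, sent rp 0 → ok
  r2: data parity 1, sent rp 1 → ok
Recompute each column's even parity and compare to cp:
  c0: data parity 1, sent cp 0 → mismatch
  c1: data parity 1, sent cp 1 → ok
  c2: data parity 0, sent cp 0 → ok
  c3: data parity 0, sent cp 0 → ok
  c4: data parity 1, sent cp 1 → ok
Exactly one row (r0) and one column (c0) fail → the flipped bit is at their intersection.

row 0, column 0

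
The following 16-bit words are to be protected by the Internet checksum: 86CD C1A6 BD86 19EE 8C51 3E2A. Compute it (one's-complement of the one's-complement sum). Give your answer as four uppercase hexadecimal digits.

159B

One's-complement addition (fold any carry out of bit 15 back into bit 0):
  0x86CD + 0xC1A6 = 0x14873 → wrap carry → 0x4874
  0x4874 + 0xBD86 = 0x105FA → wrap carry → 0x05FB
  0x05FB + 0x19EE = 0x01FE9
  0x1FE9 + 0x8C51 = 0x0AC3A
  0xAC3A + 0x3E2A = 0x0EA64
One's-complement sum = 0xEA64.
Checksum = ~0xEA64 & 0xFFFF = 0x159B.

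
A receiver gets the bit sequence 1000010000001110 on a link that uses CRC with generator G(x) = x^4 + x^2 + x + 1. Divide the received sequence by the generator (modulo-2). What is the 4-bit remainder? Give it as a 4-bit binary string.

Modulo-2 division of 1000010000001110 by 10111:
  pos 0: 10000 XOR 10111 = 00111
  pos 2: 11110 XOR 10111 = 01001
  pos 3: 10010 XOR 10111 = 00101
  pos 5: 10100 XOR 10111 = 00011
  pos 8: 11001 XOR 10111 = 01110
  pos 9: 11101 XOR 10111 = 01010
  pos 10: 10101 XOR 10111 = 00010
Remainder = 0100 (nonzero — an error is detected).

0100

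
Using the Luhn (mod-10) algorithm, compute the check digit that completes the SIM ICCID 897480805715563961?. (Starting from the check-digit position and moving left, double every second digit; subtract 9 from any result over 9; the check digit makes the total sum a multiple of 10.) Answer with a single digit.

Partial digits right→left: 1 6 9 3 6 5 5 1 7 5 0 8 0 8 4 7 9 8
Double every second digit counting from the check-digit position (so the 1st, 3rd, 5th, ... of the partial from the right).
  doubled (with −9 where >9): 2 9 3 1 5 0 0 8 9 → sum 37
  kept as-is: 6 3 5 1 5 8 8 7 8 → sum 51
Total = 37 + 51 = 88.
Check digit = (10 − (88 mod 10)) mod 10 = 2.

2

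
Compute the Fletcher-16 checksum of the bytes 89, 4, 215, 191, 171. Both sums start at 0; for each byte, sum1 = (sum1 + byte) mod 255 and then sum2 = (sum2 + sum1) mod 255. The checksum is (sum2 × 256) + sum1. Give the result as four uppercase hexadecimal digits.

81A0

Running sums (mod 255):
  after byte 0 (89): sum1=89, sum2=89
  after byte 1 (4): sum1=93, sum2=182
  after byte 2 (215): sum1=53, sum2=235
  after byte 3 (191): sum1=244, sum2=224
  after byte 4 (171): sum1=160, sum2=129
Checksum = sum2·256 + sum1 = 129·256 + 160 = 33184 = 0x81A0.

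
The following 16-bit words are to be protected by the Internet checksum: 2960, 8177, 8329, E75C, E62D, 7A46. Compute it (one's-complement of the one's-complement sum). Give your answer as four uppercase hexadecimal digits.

8A2D

One's-complement addition (fold any carry out of bit 15 back into bit 0):
  0x2960 + 0x8177 = 0x0AAD7
  0xAAD7 + 0x8329 = 0x12E00 → wrap carry → 0x2E01
  0x2E01 + 0xE75C = 0x1155D → wrap carry → 0x155E
  0x155E + 0xE62D = 0x0FB8B
  0xFB8B + 0x7A46 = 0x175D1 → wrap carry → 0x75D2
One's-complement sum = 0x75D2.
Checksum = ~0x75D2 & 0xFFFF = 0x8A2D.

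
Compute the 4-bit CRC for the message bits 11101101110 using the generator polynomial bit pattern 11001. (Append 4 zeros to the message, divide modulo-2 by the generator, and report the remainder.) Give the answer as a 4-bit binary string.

0101

Append 4 zeros: 111011011100000. Divide by 11001 (XOR where the leading bit is 1):
  pos 0: 11101 XOR 11001 = 00100
  pos 2: 10010 XOR 11001 = 01011
  pos 3: 10111 XOR 11001 = 01110
  pos 4: 11101 XOR 11001 = 00100
  pos 6: 10010 XOR 11001 = 01011
  pos 7: 10110 XOR 11001 = 01111
  pos 8: 11110 XOR 11001 = 00111
  pos 10: 11100 XOR 11001 = 00101
Remainder (last 4 bits) = 0101. This is the CRC / FCS.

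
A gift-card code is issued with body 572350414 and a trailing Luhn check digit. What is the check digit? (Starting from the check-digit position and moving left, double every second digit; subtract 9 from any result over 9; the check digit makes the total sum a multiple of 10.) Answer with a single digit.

7

Partial digits right→left: 4 1 4 0 5 3 2 7 5
Double every second digit counting from the check-digit position (so the 1st, 3rd, 5th, ... of the partial from the right).
  doubled (with −9 where >9): 8 8 1 4 1 → sum 22
  kept as-is: 1 0 3 7 → sum 11
Total = 22 + 11 = 33.
Check digit = (10 − (33 mod 10)) mod 10 = 7.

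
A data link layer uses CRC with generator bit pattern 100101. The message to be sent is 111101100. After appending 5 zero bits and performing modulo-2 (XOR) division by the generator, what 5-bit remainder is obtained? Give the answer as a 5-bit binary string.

11101

Append 5 zeros: 11110110000000. Divide by 100101 (XOR where the leading bit is 1):
  pos 0: 111101 XOR 100101 = 011000
  pos 1: 110001 XOR 100101 = 010100
  pos 2: 101000 XOR 100101 = 001101
  pos 4: 110100 XOR 100101 = 010001
  pos 5: 100010 XOR 100101 = 000111
  pos 8: 111000 XOR 100101 = 011101
Remainder (last 5 bits) = 11101. This is the CRC / FCS.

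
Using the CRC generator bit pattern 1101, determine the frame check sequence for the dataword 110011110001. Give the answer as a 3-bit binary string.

000

Append 3 zeros: 110011110001000. Divide by 1101 (XOR where the leading bit is 1):
  pos 0: 1100 XOR 1101 = 0001
  pos 3: 1111 XOR 1101 = 0010
  pos 5: 1010 XOR 1101 = 0111
  pos 6: 1110 XOR 1101 = 0011
  pos 8: 1101 XOR 1101 = 0000
Remainder (last 3 bits) = 000. This is the CRC / FCS.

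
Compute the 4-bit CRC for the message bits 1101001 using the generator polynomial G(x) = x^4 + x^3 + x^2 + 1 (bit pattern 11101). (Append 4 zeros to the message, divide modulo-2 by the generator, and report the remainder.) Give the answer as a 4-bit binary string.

Append 4 zeros: 11010010000. Divide by 11101 (XOR where the leading bit is 1):
  pos 0: 11010 XOR 11101 = 00111
  pos 2: 11101 XOR 11101 = 00000
Remainder (last 4 bits) = 0000. This is the CRC / FCS.

0000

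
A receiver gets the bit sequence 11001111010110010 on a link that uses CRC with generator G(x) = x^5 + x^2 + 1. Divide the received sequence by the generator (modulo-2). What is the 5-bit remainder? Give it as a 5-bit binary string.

Modulo-2 division of 11001111010110010 by 100101:
  pos 0: 110011 XOR 100101 = 010110
  pos 1: 101101 XOR 100101 = 001000
  pos 3: 100010 XOR 100101 = 000111
  pos 6: 111101 XOR 100101 = 011000
  pos 7: 110001 XOR 100101 = 010100
  pos 8: 101000 XOR 100101 = 001101
  pos 10: 110101 XOR 100101 = 010000
  pos 11: 100000 XOR 100101 = 000101
Remainder = 00101 (nonzero — an error is detected).

00101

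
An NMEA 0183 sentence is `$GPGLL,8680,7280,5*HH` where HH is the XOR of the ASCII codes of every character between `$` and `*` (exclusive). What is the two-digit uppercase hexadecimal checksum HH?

42

XOR the ASCII codes of the payload characters:
  'G' = 0x47 → acc = 0x47
  'P' = 0x50 → acc = 0x17
  'G' = 0x47 → acc = 0x50
  'L' = 0x4C → acc = 0x1C
  'L' = 0x4C → acc = 0x50
  ',' = 0x2C → acc = 0x7C
  '8' = 0x38 → acc = 0x44
  '6' = 0x36 → acc = 0x72
  '8' = 0x38 → acc = 0x4A
  '0' = 0x30 → acc = 0x7A
  ',' = 0x2C → acc = 0x56
  '7' = 0x37 → acc = 0x61
  '2' = 0x32 → acc = 0x53
  '8' = 0x38 → acc = 0x6B
  '0' = 0x30 → acc = 0x5B
  ',' = 0x2C → acc = 0x77
  '5' = 0x35 → acc = 0x42
Checksum = 0x42.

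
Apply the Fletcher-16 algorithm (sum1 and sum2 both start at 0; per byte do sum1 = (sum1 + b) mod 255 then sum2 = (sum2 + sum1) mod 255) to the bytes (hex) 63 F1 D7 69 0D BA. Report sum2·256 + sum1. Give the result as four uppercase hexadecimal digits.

7E5E

Running sums (mod 255):
  after byte 0 (63): sum1=99, sum2=99
  after byte 1 (F1): sum1=85, sum2=184
  after byte 2 (D7): sum1=45, sum2=229
  after byte 3 (69): sum1=150, sum2=124
  after byte 4 (0D): sum1=163, sum2=32
  after byte 5 (BA): sum1=94, sum2=126
Checksum = sum2·256 + sum1 = 126·256 + 94 = 32350 = 0x7E5E.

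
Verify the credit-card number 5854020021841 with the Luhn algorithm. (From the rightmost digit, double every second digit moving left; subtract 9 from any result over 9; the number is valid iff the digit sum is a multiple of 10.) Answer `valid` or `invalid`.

valid

From the right, keep odd positions and double even positions (subtract 9 from any doubled value over 9):
  doubled (positions 2,4,...): 8 2 0 4 8 7 → sum 29
  kept (positions 1,3,...): 1 8 2 0 0 5 5 → sum 21
Total = 50.
50 mod 10 = 0, so the number is valid.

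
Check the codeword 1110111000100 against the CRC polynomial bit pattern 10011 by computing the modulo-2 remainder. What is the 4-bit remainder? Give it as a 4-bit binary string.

0000

Modulo-2 division of 1110111000100 by 10011:
  pos 0: 11101 XOR 10011 = 01110
  pos 1: 11101 XOR 10011 = 01110
  pos 2: 11101 XOR 10011 = 01110
  pos 3: 11100 XOR 10011 = 01111
  pos 4: 11110 XOR 10011 = 01101
  pos 5: 11010 XOR 10011 = 01001
  pos 6: 10011 XOR 10011 = 00000
Remainder = 0000 (zero — the frame passes the CRC check).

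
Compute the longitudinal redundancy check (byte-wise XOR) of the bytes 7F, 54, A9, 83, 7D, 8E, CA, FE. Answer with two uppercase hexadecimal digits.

XOR the bytes together:
  start with 0x7F
  0x7F ⊕ 0x54 = 0x2B
  0x2B ⊕ 0xA9 = 0x82
  0x82 ⊕ 0x83 = 0x01
  0x01 ⊕ 0x7D = 0x7C
  0x7C ⊕ 0x8E = 0xF2
  0xF2 ⊕ 0xCA = 0x38
  0x38 ⊕ 0xFE = 0xC6

C6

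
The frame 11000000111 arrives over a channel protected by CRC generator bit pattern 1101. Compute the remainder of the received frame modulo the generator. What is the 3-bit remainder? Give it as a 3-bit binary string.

Modulo-2 division of 11000000111 by 1101:
  pos 0: 1100 XOR 1101 = 0001
  pos 3: 1000 XOR 1101 = 0101
  pos 4: 1010 XOR 1101 = 0111
  pos 5: 1111 XOR 1101 = 0010
  pos 7: 1011 XOR 1101 = 0110
Remainder = 110 (nonzero — an error is detected).

110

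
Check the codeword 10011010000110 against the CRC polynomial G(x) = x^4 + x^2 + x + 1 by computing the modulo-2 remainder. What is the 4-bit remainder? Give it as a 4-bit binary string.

Modulo-2 division of 10011010000110 by 10111:
  pos 0: 10011 XOR 10111 = 00100
  pos 2: 10001 XOR 10111 = 00110
  pos 4: 11000 XOR 10111 = 01111
  pos 5: 11110 XOR 10111 = 01001
  pos 6: 10010 XOR 10111 = 00101
  pos 8: 10111 XOR 10111 = 00000
Remainder = 0000 (zero — the frame passes the CRC check).

0000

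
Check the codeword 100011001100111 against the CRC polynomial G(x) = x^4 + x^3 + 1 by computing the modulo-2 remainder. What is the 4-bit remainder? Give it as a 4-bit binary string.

Modulo-2 division of 100011001100111 by 11001:
  pos 0: 10001 XOR 11001 = 01000
  pos 1: 10001 XOR 11001 = 01000
  pos 2: 10000 XOR 11001 = 01001
  pos 3: 10010 XOR 11001 = 01011
  pos 4: 10111 XOR 11001 = 01110
  pos 5: 11101 XOR 11001 = 00100
  pos 7: 10000 XOR 11001 = 01001
  pos 8: 10011 XOR 11001 = 01010
  pos 9: 10101 XOR 11001 = 01100
  pos 10: 11001 XOR 11001 = 00000
Remainder = 0000 (zero — the frame passes the CRC check).

0000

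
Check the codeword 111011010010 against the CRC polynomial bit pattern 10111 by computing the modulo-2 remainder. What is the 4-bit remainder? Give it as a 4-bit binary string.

Modulo-2 division of 111011010010 by 10111:
  pos 0: 11101 XOR 10111 = 01010
  pos 1: 10101 XOR 10111 = 00010
  pos 4: 10010 XOR 10111 = 00101
  pos 6: 10101 XOR 10111 = 00010
Remainder = 0100 (nonzero — an error is detected).

0100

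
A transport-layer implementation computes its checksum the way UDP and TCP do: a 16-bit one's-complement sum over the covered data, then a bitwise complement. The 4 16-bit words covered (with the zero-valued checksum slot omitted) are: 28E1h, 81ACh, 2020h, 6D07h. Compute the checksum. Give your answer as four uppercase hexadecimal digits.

One's-complement addition (fold any carry out of bit 15 back into bit 0):
  0x28E1 + 0x81AC = 0x0AA8D
  0xAA8D + 0x2020 = 0x0CAAD
  0xCAAD + 0x6D07 = 0x137B4 → wrap carry → 0x37B5
One's-complement sum = 0x37B5.
Checksum = ~0x37B5 & 0xFFFF = 0xC84A.

C84A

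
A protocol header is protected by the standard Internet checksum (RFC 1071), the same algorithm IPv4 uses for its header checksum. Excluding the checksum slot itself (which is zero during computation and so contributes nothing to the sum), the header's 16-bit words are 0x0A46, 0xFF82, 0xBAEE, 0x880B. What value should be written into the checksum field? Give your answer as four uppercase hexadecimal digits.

One's-complement addition (fold any carry out of bit 15 back into bit 0):
  0x0A46 + 0xFF82 = 0x109C8 → wrap carry → 0x09C9
  0x09C9 + 0xBAEE = 0x0C4B7
  0xC4B7 + 0x880B = 0x14CC2 → wrap carry → 0x4CC3
One's-complement sum = 0x4CC3.
Checksum = ~0x4CC3 & 0xFFFF = 0xB33C.

B33C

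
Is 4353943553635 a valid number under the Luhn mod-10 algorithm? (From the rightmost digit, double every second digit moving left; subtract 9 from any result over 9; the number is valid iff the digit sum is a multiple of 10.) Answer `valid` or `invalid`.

From the right, keep odd positions and double even positions (subtract 9 from any doubled value over 9):
  doubled (positions 2,4,...): 6 6 1 8 6 6 → sum 33
  kept (positions 1,3,...): 5 6 5 3 9 5 4 → sum 37
Total = 70.
70 mod 10 = 0, so the number is valid.

valid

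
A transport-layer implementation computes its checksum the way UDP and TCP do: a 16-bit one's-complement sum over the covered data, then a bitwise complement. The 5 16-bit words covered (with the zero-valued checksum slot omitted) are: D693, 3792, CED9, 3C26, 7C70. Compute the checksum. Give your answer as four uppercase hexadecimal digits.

6A69

One's-complement addition (fold any carry out of bit 15 back into bit 0):
  0xD693 + 0x3792 = 0x10E25 → wrap carry → 0x0E26
  0x0E26 + 0xCED9 = 0x0DCFF
  0xDCFF + 0x3C26 = 0x11925 → wrap carry → 0x1926
  0x1926 + 0x7C70 = 0x09596
One's-complement sum = 0x9596.
Checksum = ~0x9596 & 0xFFFF = 0x6A69.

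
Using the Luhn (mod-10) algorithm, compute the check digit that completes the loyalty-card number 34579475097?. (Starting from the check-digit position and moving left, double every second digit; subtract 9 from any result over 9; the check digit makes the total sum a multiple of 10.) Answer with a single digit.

Partial digits right→left: 7 9 0 5 7 4 9 7 5 4 3
Double every second digit counting from the check-digit position (so the 1st, 3rd, 5th, ... of the partial from the right).
  doubled (with −9 where >9): 5 0 5 9 1 6 → sum 26
  kept as-is: 9 5 4 7 4 → sum 29
Total = 26 + 29 = 55.
Check digit = (10 − (55 mod 10)) mod 10 = 5.

5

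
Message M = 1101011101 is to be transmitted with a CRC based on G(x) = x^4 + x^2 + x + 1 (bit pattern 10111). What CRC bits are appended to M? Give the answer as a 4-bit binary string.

0010

Append 4 zeros: 11010111010000. Divide by 10111 (XOR where the leading bit is 1):
  pos 0: 11010 XOR 10111 = 01101
  pos 1: 11011 XOR 10111 = 01100
  pos 2: 11001 XOR 10111 = 01110
  pos 3: 11101 XOR 10111 = 01010
  pos 4: 10100 XOR 10111 = 00011
  pos 7: 11100 XOR 10111 = 01011
  pos 8: 10110 XOR 10111 = 00001
Remainder (last 4 bits) = 0010. This is the CRC / FCS.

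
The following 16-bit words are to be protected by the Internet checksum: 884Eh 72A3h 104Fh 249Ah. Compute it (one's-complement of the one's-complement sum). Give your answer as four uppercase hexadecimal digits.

D024

One's-complement addition (fold any carry out of bit 15 back into bit 0):
  0x884E + 0x72A3 = 0x0FAF1
  0xFAF1 + 0x104F = 0x10B40 → wrap carry → 0x0B41
  0x0B41 + 0x249A = 0x02FDB
One's-complement sum = 0x2FDB.
Checksum = ~0x2FDB & 0xFFFF = 0xD024.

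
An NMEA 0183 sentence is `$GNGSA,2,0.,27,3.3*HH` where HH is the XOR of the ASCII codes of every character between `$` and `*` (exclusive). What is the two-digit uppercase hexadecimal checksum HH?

5B

XOR the ASCII codes of the payload characters:
  'G' = 0x47 → acc = 0x47
  'N' = 0x4E → acc = 0x09
  'G' = 0x47 → acc = 0x4E
  'S' = 0x53 → acc = 0x1D
  'A' = 0x41 → acc = 0x5C
  ',' = 0x2C → acc = 0x70
  '2' = 0x32 → acc = 0x42
  ',' = 0x2C → acc = 0x6E
  '0' = 0x30 → acc = 0x5E
  '.' = 0x2E → acc = 0x70
  ',' = 0x2C → acc = 0x5C
  '2' = 0x32 → acc = 0x6E
  '7' = 0x37 → acc = 0x59
  ',' = 0x2C → acc = 0x75
  '3' = 0x33 → acc = 0x46
  '.' = 0x2E → acc = 0x68
  '3' = 0x33 → acc = 0x5B
Checksum = 0x5B.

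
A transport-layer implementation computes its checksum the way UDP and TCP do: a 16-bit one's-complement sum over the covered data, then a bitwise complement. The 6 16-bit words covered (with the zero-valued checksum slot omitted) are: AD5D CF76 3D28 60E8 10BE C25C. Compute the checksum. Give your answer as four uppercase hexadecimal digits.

1200

One's-complement addition (fold any carry out of bit 15 back into bit 0):
  0xAD5D + 0xCF76 = 0x17CD3 → wrap carry → 0x7CD4
  0x7CD4 + 0x3D28 = 0x0B9FC
  0xB9FC + 0x60E8 = 0x11AE4 → wrap carry → 0x1AE5
  0x1AE5 + 0x10BE = 0x02BA3
  0x2BA3 + 0xC25C = 0x0EDFF
One's-complement sum = 0xEDFF.
Checksum = ~0xEDFF & 0xFFFF = 0x1200.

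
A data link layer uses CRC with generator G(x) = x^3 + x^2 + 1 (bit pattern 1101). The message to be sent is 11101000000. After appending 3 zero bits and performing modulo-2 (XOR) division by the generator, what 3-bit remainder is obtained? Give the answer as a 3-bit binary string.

110

Append 3 zeros: 11101000000000. Divide by 1101 (XOR where the leading bit is 1):
  pos 0: 1110 XOR 1101 = 0011
  pos 2: 1110 XOR 1101 = 0011
  pos 4: 1100 XOR 1101 = 0001
  pos 7: 1000 XOR 1101 = 0101
  pos 8: 1010 XOR 1101 = 0111
  pos 9: 1110 XOR 1101 = 0011
Remainder (last 3 bits) = 110. This is the CRC / FCS.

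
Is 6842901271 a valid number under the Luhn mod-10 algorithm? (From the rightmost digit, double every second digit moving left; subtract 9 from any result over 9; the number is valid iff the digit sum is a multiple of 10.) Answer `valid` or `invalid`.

valid

From the right, keep odd positions and double even positions (subtract 9 from any doubled value over 9):
  doubled (positions 2,4,...): 5 2 9 8 3 → sum 27
  kept (positions 1,3,...): 1 2 0 2 8 → sum 13
Total = 40.
40 mod 10 = 0, so the number is valid.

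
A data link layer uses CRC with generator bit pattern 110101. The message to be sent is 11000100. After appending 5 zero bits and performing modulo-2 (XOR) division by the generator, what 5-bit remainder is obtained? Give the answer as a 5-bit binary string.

11001

Append 5 zeros: 1100010000000. Divide by 110101 (XOR where the leading bit is 1):
  pos 0: 110001 XOR 110101 = 000100
  pos 3: 100000 XOR 110101 = 010101
  pos 4: 101010 XOR 110101 = 011111
  pos 5: 111110 XOR 110101 = 001011
  pos 7: 101100 XOR 110101 = 011001
Remainder (last 5 bits) = 11001. This is the CRC / FCS.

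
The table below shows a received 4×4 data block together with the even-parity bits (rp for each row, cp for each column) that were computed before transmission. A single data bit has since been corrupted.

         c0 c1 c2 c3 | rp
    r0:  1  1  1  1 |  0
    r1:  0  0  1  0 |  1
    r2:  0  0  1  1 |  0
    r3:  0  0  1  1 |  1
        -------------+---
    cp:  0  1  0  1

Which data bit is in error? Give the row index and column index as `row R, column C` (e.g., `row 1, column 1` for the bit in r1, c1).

Recompute each row's even parity and compare to rp:
  r0: data parity 0, sent rp 0 → ok
  r1: data parity 1, sent rp 1 → ok
  r2: data parity 0, sent rp 0 → ok
  r3: data parity 0, sent rp 1 → mismatch
Recompute each column's even parity and compare to cp:
  c0: data parity 1, sent cp 0 → mismatch
  c1: data parity 1, sent cp 1 → ok
  c2: data parity 0, sent cp 0 → ok
  c3: data parity 1, sent cp 1 → ok
Exactly one row (r3) and one column (c0) fail → the flipped bit is at their intersection.

row 3, column 0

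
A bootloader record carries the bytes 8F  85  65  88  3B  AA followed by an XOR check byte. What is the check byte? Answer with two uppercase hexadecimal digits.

XOR the bytes together:
  start with 0x8F
  0x8F ⊕ 0x85 = 0x0A
  0x0A ⊕ 0x65 = 0x6F
  0x6F ⊕ 0x88 = 0xE7
  0xE7 ⊕ 0x3B = 0xDC
  0xDC ⊕ 0xAA = 0x76

76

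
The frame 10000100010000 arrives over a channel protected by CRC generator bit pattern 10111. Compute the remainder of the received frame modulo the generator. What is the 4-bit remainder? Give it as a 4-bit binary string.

Modulo-2 division of 10000100010000 by 10111:
  pos 0: 10000 XOR 10111 = 00111
  pos 2: 11110 XOR 10111 = 01001
  pos 3: 10010 XOR 10111 = 00101
  pos 5: 10101 XOR 10111 = 00010
  pos 8: 10000 XOR 10111 = 00111
Remainder = 1110 (nonzero — an error is detected).

1110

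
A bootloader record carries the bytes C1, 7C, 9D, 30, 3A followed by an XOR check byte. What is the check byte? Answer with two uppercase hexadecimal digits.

2A

XOR the bytes together:
  start with 0xC1
  0xC1 ⊕ 0x7C = 0xBD
  0xBD ⊕ 0x9D = 0x20
  0x20 ⊕ 0x30 = 0x10
  0x10 ⊕ 0x3A = 0x2A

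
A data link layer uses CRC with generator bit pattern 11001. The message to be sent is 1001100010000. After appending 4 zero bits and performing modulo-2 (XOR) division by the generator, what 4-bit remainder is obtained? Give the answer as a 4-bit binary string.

Append 4 zeros: 10011000100000000. Divide by 11001 (XOR where the leading bit is 1):
  pos 0: 10011 XOR 11001 = 01010
  pos 1: 10100 XOR 11001 = 01101
  pos 2: 11010 XOR 11001 = 00011
  pos 5: 11010 XOR 11001 = 00011
  pos 8: 11000 XOR 11001 = 00001
  pos 12: 10000 XOR 11001 = 01001
Remainder (last 4 bits) = 1001. This is the CRC / FCS.

1001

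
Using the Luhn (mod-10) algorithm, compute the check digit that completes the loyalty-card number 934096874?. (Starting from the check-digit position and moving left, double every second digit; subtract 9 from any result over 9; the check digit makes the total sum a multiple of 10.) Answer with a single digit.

Partial digits right→left: 4 7 8 6 9 0 4 3 9
Double every second digit counting from the check-digit position (so the 1st, 3rd, 5th, ... of the partial from the right).
  doubled (with −9 where >9): 8 7 9 8 9 → sum 41
  kept as-is: 7 6 0 3 → sum 16
Total = 41 + 16 = 57.
Check digit = (10 − (57 mod 10)) mod 10 = 3.

3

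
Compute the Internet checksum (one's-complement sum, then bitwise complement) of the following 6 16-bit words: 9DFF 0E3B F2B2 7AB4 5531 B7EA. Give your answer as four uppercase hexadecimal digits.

D941

One's-complement addition (fold any carry out of bit 15 back into bit 0):
  0x9DFF + 0x0E3B = 0x0AC3A
  0xAC3A + 0xF2B2 = 0x19EEC → wrap carry → 0x9EED
  0x9EED + 0x7AB4 = 0x119A1 → wrap carry → 0x19A2
  0x19A2 + 0x5531 = 0x06ED3
  0x6ED3 + 0xB7EA = 0x126BD → wrap carry → 0x26BE
One's-complement sum = 0x26BE.
Checksum = ~0x26BE & 0xFFFF = 0xD941.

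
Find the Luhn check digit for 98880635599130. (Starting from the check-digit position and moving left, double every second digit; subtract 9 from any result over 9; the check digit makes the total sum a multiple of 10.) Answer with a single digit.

Partial digits right→left: 0 3 1 9 9 5 5 3 6 0 8 8 8 9
Double every second digit counting from the check-digit position (so the 1st, 3rd, 5th, ... of the partial from the right).
  doubled (with −9 where >9): 0 2 9 1 3 7 7 → sum 29
  kept as-is: 3 9 5 3 0 8 9 → sum 37
Total = 29 + 37 = 66.
Check digit = (10 − (66 mod 10)) mod 10 = 4.

4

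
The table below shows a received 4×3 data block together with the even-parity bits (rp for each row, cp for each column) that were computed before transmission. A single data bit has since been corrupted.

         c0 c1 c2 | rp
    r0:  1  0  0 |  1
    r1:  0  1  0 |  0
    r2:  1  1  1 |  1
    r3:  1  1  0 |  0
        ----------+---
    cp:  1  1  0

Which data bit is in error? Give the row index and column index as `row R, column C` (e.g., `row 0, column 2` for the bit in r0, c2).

Recompute each row's even parity and compare to rp:
  r0: data parity 1, sent rp 1 → ok
  r1: data parity 1, sent rp 0 → mismatch
  r2: data parity 1, sent rp 1 → ok
  r3: data parity 0, sent rp 0 → ok
Recompute each column's even parity and compare to cp:
  c0: data parity 1, sent cp 1 → ok
  c1: data parity 1, sent cp 1 → ok
  c2: data parity 1, sent cp 0 → mismatch
Exactly one row (r1) and one column (c2) fail → the flipped bit is at their intersection.

row 1, column 2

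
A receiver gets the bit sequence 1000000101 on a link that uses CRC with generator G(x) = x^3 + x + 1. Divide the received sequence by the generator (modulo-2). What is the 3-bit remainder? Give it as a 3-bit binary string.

Modulo-2 division of 1000000101 by 1011:
  pos 0: 1000 XOR 1011 = 0011
  pos 2: 1100 XOR 1011 = 0111
  pos 3: 1110 XOR 1011 = 0101
  pos 4: 1011 XOR 1011 = 0000
Remainder = 001 (nonzero — an error is detected).

001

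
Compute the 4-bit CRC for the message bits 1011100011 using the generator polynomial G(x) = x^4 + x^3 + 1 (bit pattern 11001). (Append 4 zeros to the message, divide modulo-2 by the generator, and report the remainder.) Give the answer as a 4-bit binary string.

Append 4 zeros: 10111000110000. Divide by 11001 (XOR where the leading bit is 1):
  pos 0: 10111 XOR 11001 = 01110
  pos 1: 11100 XOR 11001 = 00101
  pos 3: 10100 XOR 11001 = 01101
  pos 4: 11011 XOR 11001 = 00010
  pos 7: 10100 XOR 11001 = 01101
  pos 8: 11010 XOR 11001 = 00011
Remainder (last 4 bits) = 0110. This is the CRC / FCS.

0110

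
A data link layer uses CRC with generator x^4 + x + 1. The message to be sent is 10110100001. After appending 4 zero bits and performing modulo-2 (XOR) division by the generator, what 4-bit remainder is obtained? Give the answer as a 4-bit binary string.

Append 4 zeros: 101101000010000. Divide by 10011 (XOR where the leading bit is 1):
  pos 0: 10110 XOR 10011 = 00101
  pos 2: 10110 XOR 10011 = 00101
  pos 4: 10100 XOR 10011 = 00111
  pos 6: 11101 XOR 10011 = 01110
  pos 7: 11100 XOR 10011 = 01111
  pos 8: 11110 XOR 10011 = 01101
  pos 9: 11010 XOR 10011 = 01001
  pos 10: 10010 XOR 10011 = 00001
Remainder (last 4 bits) = 0001. This is the CRC / FCS.

0001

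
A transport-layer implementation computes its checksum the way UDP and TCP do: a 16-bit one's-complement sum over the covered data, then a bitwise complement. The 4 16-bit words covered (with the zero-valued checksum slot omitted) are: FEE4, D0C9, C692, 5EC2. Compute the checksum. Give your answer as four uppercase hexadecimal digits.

One's-complement addition (fold any carry out of bit 15 back into bit 0):
  0xFEE4 + 0xD0C9 = 0x1CFAD → wrap carry → 0xCFAE
  0xCFAE + 0xC692 = 0x19640 → wrap carry → 0x9641
  0x9641 + 0x5EC2 = 0x0F503
One's-complement sum = 0xF503.
Checksum = ~0xF503 & 0xFFFF = 0x0AFC.

0AFC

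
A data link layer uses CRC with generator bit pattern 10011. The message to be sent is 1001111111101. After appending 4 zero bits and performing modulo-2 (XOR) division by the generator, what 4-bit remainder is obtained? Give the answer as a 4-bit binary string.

0010

Append 4 zeros: 10011111111010000. Divide by 10011 (XOR where the leading bit is 1):
  pos 0: 10011 XOR 10011 = 00000
  pos 5: 11111 XOR 10011 = 01100
  pos 6: 11001 XOR 10011 = 01010
  pos 7: 10100 XOR 10011 = 00111
  pos 9: 11110 XOR 10011 = 01101
  pos 10: 11010 XOR 10011 = 01001
  pos 11: 10010 XOR 10011 = 00001
Remainder (last 4 bits) = 0010. This is the CRC / FCS.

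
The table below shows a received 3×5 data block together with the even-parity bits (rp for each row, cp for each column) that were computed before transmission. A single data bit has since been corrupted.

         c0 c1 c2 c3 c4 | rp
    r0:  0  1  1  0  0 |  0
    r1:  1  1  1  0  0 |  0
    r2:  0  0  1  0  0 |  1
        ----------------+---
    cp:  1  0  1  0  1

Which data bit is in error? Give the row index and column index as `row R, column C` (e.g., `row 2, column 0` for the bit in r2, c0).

row 1, column 4

Recompute each row's even parity and compare to rp:
  r0: data parity 0, sent rp 0 → ok
  r1: data parity 1, sent rp 0 → mismatch
  r2: data parity 1, sent rp 1 → ok
Recompute each column's even parity and compare to cp:
  c0: data parity 1, sent cp 1 → ok
  c1: data parity 0, sent cp 0 → ok
  c2: data parity 1, sent cp 1 → ok
  c3: data parity 0, sent cp 0 → ok
  c4: data parity 0, sent cp 1 → mismatch
Exactly one row (r1) and one column (c4) fail → the flipped bit is at their intersection.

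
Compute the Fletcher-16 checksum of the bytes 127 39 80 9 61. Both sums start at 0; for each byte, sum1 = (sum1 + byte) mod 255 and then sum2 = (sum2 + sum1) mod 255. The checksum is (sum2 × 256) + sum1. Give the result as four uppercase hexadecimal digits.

Running sums (mod 255):
  after byte 0 (127): sum1=127, sum2=127
  after byte 1 (39): sum1=166, sum2=38
  after byte 2 (80): sum1=246, sum2=29
  after byte 3 (9): sum1=0, sum2=29
  after byte 4 (61): sum1=61, sum2=90
Checksum = sum2·256 + sum1 = 90·256 + 61 = 23101 = 0x5A3D.

5A3D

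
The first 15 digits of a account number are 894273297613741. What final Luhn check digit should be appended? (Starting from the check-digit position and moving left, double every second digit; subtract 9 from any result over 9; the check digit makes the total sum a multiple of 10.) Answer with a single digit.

6

Partial digits right→left: 1 4 7 3 1 6 7 9 2 3 7 2 4 9 8
Double every second digit counting from the check-digit position (so the 1st, 3rd, 5th, ... of the partial from the right).
  doubled (with −9 where >9): 2 5 2 5 4 5 8 7 → sum 38
  kept as-is: 4 3 6 9 3 2 9 → sum 36
Total = 38 + 36 = 74.
Check digit = (10 − (74 mod 10)) mod 10 = 6.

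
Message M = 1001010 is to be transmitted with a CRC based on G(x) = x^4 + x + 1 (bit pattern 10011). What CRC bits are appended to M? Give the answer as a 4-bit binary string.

1010

Append 4 zeros: 10010100000. Divide by 10011 (XOR where the leading bit is 1):
  pos 0: 10010 XOR 10011 = 00001
  pos 4: 11000 XOR 10011 = 01011
  pos 5: 10110 XOR 10011 = 00101
Remainder (last 4 bits) = 1010. This is the CRC / FCS.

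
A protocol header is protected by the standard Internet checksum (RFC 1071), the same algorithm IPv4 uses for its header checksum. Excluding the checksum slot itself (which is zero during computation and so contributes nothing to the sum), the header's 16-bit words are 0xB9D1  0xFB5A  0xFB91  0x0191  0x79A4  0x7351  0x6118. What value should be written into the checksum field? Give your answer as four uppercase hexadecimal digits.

FFA1

One's-complement addition (fold any carry out of bit 15 back into bit 0):
  0xB9D1 + 0xFB5A = 0x1B52B → wrap carry → 0xB52C
  0xB52C + 0xFB91 = 0x1B0BD → wrap carry → 0xB0BE
  0xB0BE + 0x0191 = 0x0B24F
  0xB24F + 0x79A4 = 0x12BF3 → wrap carry → 0x2BF4
  0x2BF4 + 0x7351 = 0x09F45
  0x9F45 + 0x6118 = 0x1005D → wrap carry → 0x005E
One's-complement sum = 0x005E.
Checksum = ~0x005E & 0xFFFF = 0xFFA1.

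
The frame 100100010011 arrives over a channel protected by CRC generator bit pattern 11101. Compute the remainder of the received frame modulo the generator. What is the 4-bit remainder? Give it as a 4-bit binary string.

0001

Modulo-2 division of 100100010011 by 11101:
  pos 0: 10010 XOR 11101 = 01111
  pos 1: 11110 XOR 11101 = 00011
  pos 4: 11010 XOR 11101 = 00111
  pos 6: 11101 XOR 11101 = 00000
Remainder = 0001 (nonzero — an error is detected).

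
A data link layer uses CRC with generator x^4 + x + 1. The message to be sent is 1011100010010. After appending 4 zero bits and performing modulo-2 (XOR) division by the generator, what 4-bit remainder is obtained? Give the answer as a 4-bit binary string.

1010

Append 4 zeros: 10111000100100000. Divide by 10011 (XOR where the leading bit is 1):
  pos 0: 10111 XOR 10011 = 00100
  pos 2: 10000 XOR 10011 = 00011
  pos 5: 11010 XOR 10011 = 01001
  pos 6: 10010 XOR 10011 = 00001
  pos 10: 11000 XOR 10011 = 01011
  pos 11: 10110 XOR 10011 = 00101
Remainder (last 4 bits) = 1010. This is the CRC / FCS.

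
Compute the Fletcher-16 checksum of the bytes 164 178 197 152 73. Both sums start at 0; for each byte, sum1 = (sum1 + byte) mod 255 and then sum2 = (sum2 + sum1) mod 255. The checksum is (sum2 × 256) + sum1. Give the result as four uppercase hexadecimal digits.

CDFE

Running sums (mod 255):
  after byte 0 (164): sum1=164, sum2=164
  after byte 1 (178): sum1=87, sum2=251
  after byte 2 (197): sum1=29, sum2=25
  after byte 3 (152): sum1=181, sum2=206
  after byte 4 (73): sum1=254, sum2=205
Checksum = sum2·256 + sum1 = 205·256 + 254 = 52734 = 0xCDFE.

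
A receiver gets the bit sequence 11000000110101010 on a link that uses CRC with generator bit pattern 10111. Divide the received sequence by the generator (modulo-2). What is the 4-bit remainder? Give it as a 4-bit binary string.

Modulo-2 division of 11000000110101010 by 10111:
  pos 0: 11000 XOR 10111 = 01111
  pos 1: 11110 XOR 10111 = 01001
  pos 2: 10010 XOR 10111 = 00101
  pos 4: 10101 XOR 10111 = 00010
  pos 7: 10101 XOR 10111 = 00010
  pos 10: 10010 XOR 10111 = 00101
  pos 12: 10110 XOR 10111 = 00001
Remainder = 0001 (nonzero — an error is detected).

0001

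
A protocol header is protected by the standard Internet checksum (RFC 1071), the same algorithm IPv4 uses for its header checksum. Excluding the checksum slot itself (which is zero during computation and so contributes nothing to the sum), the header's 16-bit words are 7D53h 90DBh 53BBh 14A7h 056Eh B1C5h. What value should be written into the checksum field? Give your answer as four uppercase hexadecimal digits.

D23A

One's-complement addition (fold any carry out of bit 15 back into bit 0):
  0x7D53 + 0x90DB = 0x10E2E → wrap carry → 0x0E2F
  0x0E2F + 0x53BB = 0x061EA
  0x61EA + 0x14A7 = 0x07691
  0x7691 + 0x056E = 0x07BFF
  0x7BFF + 0xB1C5 = 0x12DC4 → wrap carry → 0x2DC5
One's-complement sum = 0x2DC5.
Checksum = ~0x2DC5 & 0xFFFF = 0xD23A.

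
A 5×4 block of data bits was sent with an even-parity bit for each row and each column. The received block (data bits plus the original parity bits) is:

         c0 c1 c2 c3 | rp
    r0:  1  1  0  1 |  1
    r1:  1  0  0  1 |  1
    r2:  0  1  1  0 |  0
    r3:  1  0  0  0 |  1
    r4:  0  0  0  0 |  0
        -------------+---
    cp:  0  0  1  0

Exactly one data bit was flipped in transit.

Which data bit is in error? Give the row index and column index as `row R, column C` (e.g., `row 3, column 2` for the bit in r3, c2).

row 1, column 0

Recompute each row's even parity and compare to rp:
  r0: data parity 1, sent rp 1 → ok
  r1: data parity 0, sent rp 1 → mismatch
  r2: data parity 0, sent rp 0 → ok
  r3: data parity 1, sent rp 1 → ok
  r4: data parity 0, sent rp 0 → ok
Recompute each column's even parity and compare to cp:
  c0: data parity 1, sent cp 0 → mismatch
  c1: data parity 0, sent cp 0 → ok
  c2: data parity 1, sent cp 1 → ok
  c3: data parity 0, sent cp 0 → ok
Exactly one row (r1) and one column (c0) fail → the flipped bit is at their intersection.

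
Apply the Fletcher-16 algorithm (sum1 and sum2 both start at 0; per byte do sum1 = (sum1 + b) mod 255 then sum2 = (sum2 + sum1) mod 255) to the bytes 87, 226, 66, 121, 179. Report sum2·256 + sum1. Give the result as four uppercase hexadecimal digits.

Running sums (mod 255):
  after byte 0 (87): sum1=87, sum2=87
  after byte 1 (226): sum1=58, sum2=145
  after byte 2 (66): sum1=124, sum2=14
  after byte 3 (121): sum1=245, sum2=4
  after byte 4 (179): sum1=169, sum2=173
Checksum = sum2·256 + sum1 = 173·256 + 169 = 44457 = 0xADA9.

ADA9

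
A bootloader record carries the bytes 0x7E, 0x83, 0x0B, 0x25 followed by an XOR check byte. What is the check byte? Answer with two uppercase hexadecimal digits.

XOR the bytes together:
  start with 0x7E
  0x7E ⊕ 0x83 = 0xFD
  0xFD ⊕ 0x0B = 0xF6
  0xF6 ⊕ 0x25 = 0xD3

D3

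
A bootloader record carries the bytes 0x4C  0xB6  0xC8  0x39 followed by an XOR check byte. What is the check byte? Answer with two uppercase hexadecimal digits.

XOR the bytes together:
  start with 0x4C
  0x4C ⊕ 0xB6 = 0xFA
  0xFA ⊕ 0xC8 = 0x32
  0x32 ⊕ 0x39 = 0x0B

0B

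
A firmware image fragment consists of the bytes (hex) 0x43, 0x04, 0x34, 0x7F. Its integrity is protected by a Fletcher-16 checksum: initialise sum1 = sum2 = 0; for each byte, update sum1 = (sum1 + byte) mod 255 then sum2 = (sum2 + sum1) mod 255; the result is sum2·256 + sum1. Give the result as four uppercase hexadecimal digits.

Running sums (mod 255):
  after byte 0 (0x43): sum1=67, sum2=67
  after byte 1 (0x04): sum1=71, sum2=138
  after byte 2 (0x34): sum1=123, sum2=6
  after byte 3 (0x7F): sum1=250, sum2=1
Checksum = sum2·256 + sum1 = 1·256 + 250 = 506 = 0x01FA.

01FA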